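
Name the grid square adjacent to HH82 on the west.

Longitude square 8; −1 → 7.
The latitude characters are unchanged.

HH72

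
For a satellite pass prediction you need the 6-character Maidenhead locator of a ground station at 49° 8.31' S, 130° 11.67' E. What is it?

Add 180° to longitude and 90° to latitude: 310.1945, 40.8615.
Field (20°×10°, letters A–R): 310.1945/20 → 15 → P, 40.8615/10 → 4 → E; chars PE.
Square (2°×1°, digits 0–9): 10.1945/2 → 5, 0.8615/1 → 0; chars 50.
Subsquare (5′×2.5′, letters a–x): 0.1945/0.0833333 → 2 → c, 0.8615/0.0416667 → 20 → u; chars cu.

PE50cu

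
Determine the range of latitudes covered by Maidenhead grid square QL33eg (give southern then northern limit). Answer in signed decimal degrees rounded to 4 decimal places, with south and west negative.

Field Q=16, L=11: +16·20° lon, +11·10° lat → SW at lon 140°, lat 20°.
Square 3, 3: +3·2° lon, +3·1° lat → SW at lon 146°, lat 23°.
Subsquare e=4, g=6: +4·0.0833333° lon, +6·0.0416667° lat → SW at lon 146.333°, lat 23.25°.
Cell spans 0.0833333° lon × 0.0416667° lat.
south 23.2500, north 23.2917.

23.2500, 23.2917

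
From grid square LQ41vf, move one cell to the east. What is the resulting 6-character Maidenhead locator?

LQ41wf

Longitude subsquare v = 21; +1 → 22 = w.
The latitude characters are unchanged.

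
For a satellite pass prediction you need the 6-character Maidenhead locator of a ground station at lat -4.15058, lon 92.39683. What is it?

NI65eu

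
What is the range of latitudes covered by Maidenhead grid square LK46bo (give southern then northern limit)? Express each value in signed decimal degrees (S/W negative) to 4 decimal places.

Field L=11, K=10: +11·20° lon, +10·10° lat → SW at lon 40°, lat 10°.
Square 4, 6: +4·2° lon, +6·1° lat → SW at lon 48°, lat 16°.
Subsquare b=1, o=14: +1·0.0833333° lon, +14·0.0416667° lat → SW at lon 48.0833°, lat 16.5833°.
Cell spans 0.0833333° lon × 0.0416667° lat.
south 16.5833, north 16.6250.

16.5833, 16.6250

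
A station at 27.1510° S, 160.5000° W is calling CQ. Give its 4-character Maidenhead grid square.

Offset from 180°W / 90°S: lon 19.50°, lat 62.85°.
Field: lon ⌊19.50/20⌋ = 0 → A; lat ⌊62.85/10⌋ = 6 → G.
Square: lon ⌊19.50/2⌋ = 9; lat ⌊2.85/1⌋ = 2.

AG92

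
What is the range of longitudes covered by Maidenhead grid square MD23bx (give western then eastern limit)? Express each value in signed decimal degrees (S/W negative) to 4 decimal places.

Field M=12, D=3: +12·20° lon, +3·10° lat → SW at lon 60°, lat -60°.
Square 2, 3: +2·2° lon, +3·1° lat → SW at lon 64°, lat -57°.
Subsquare b=1, x=23: +1·0.0833333° lon, +23·0.0416667° lat → SW at lon 64.0833°, lat -56.0417°.
Cell spans 0.0833333° lon × 0.0416667° lat.
west 64.0833, east 64.1667.

64.0833, 64.1667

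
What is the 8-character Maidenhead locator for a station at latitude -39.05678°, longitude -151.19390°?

BF40jw66

Shift to the Maidenhead origin (180°W, 90°S): lon 28.80610, lat 50.94322.
Field: lon ⌊28.80610/20⌋ = 1 → B; lat ⌊50.94322/10⌋ = 5 → F.
Square: lon ⌊8.80610/2⌋ = 4; lat ⌊0.94322/1⌋ = 0.
Subsquare: lon ⌊0.80610/0.0833333⌋ = 9 → j; lat ⌊0.94322/0.0416667⌋ = 22 → w.
Extended square: lon ⌊0.05610/0.00833333⌋ = 6; lat ⌊0.02655/0.00416667⌋ = 6.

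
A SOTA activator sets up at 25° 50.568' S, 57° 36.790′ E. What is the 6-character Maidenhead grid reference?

LG84td

Shift to the Maidenhead origin (180°W, 90°S): lon 237.6132, lat 64.1572.
Field (20°×10°, letters A–R): lon ⌊237.6132/20⌋ = 11 → L; lat ⌊64.1572/10⌋ = 6 → G.
Square (2°×1°, digits 0–9): lon ⌊17.6132/2⌋ = 8; lat ⌊4.1572/1⌋ = 4.
Subsquare (5′×2.5′, letters a–x): lon ⌊1.6132/0.0833333⌋ = 19 → t; lat ⌊0.1572/0.0416667⌋ = 3 → d.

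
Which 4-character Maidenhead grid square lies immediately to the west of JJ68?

JJ58

Longitude square 6; −1 → 5.
The latitude characters are unchanged.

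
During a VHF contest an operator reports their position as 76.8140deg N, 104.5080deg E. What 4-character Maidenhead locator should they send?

OQ26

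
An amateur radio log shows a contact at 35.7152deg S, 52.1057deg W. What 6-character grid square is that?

Offset from 180°W / 90°S: lon 127.8943°, lat 54.2848°.
Field: 127.8943/20 → 6 → G, 54.2848/10 → 5 → F; chars GF.
Square: 7.8943/2 → 3, 4.2848/1 → 4; chars 34.
Subsquare: 1.8943/0.0833333 → 22 → w, 0.2848/0.0416667 → 6 → g; chars wg.

GF34wg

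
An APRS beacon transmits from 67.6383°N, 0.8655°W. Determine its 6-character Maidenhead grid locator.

Add 180° to longitude and 90° to latitude: 179.1345, 157.6383.
Field: 179.1345/20 → 8 → I, 157.6383/10 → 15 → P; chars IP.
Square: 19.1345/2 → 9, 7.6383/1 → 7; chars 97.
Subsquare: 1.1345/0.0833333 → 13 → n, 0.6383/0.0416667 → 15 → p; chars np.

IP97np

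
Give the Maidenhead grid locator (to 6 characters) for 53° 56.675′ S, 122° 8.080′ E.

Add 180° to longitude and 90° to latitude: 302.1347, 36.0554.
Field: 302.1347/20 → 15 → P, 36.0554/10 → 3 → D; chars PD.
Square: 2.1347/2 → 1, 6.0554/1 → 6; chars 16.
Subsquare: 0.1347/0.0833333 → 1 → b, 0.0554/0.0416667 → 1 → b; chars bb.

PD16bb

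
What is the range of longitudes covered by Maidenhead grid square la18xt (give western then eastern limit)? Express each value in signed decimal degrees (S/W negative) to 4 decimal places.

43.9167, 44.0000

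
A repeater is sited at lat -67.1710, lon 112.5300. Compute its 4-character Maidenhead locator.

OC62

Shift to the Maidenhead origin (180°W, 90°S): lon 292.53, lat 22.83.
Field (20°×10°, letters A–R): 292.53/20 → 14 → O, 22.83/10 → 2 → C; chars OC.
Square (2°×1°, digits 0–9): 12.53/2 → 6, 2.83/1 → 2; chars 62.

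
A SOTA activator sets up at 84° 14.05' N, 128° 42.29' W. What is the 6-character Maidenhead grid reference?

Offset from 180°W / 90°S: lon 51.2952°, lat 174.2342°.
Field (20°×10°, letters A–R): lon ⌊51.2952/20⌋ = 2 → C; lat ⌊174.2342/10⌋ = 17 → R.
Square (2°×1°, digits 0–9): lon ⌊11.2952/2⌋ = 5; lat ⌊4.2342/1⌋ = 4.
Subsquare (5′×2.5′, letters a–x): lon ⌊1.2952/0.0833333⌋ = 15 → p; lat ⌊0.2342/0.0416667⌋ = 5 → f.

CR54pf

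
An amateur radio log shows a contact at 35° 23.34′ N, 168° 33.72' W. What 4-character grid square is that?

Shift to the Maidenhead origin (180°W, 90°S): lon 11.44, lat 125.39.
Field: 11.44/20 → 0 → A, 125.39/10 → 12 → M; chars AM.
Square: 11.44/2 → 5, 5.39/1 → 5; chars 55.

AM55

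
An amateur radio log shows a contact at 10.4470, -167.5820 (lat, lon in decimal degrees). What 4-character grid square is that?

AK60

Shift to the Maidenhead origin (180°W, 90°S): lon 12.42, lat 100.45.
Field (20°×10°, letters A–R): lon ⌊12.42/20⌋ = 0 → A; lat ⌊100.45/10⌋ = 10 → K.
Square (2°×1°, digits 0–9): lon ⌊12.42/2⌋ = 6; lat ⌊0.45/1⌋ = 0.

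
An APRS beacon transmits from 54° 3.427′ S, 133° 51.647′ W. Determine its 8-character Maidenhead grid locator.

Add 180° to longitude and 90° to latitude: 46.13922, 35.94288.
Field: lon ⌊46.13922/20⌋ = 2 → C; lat ⌊35.94288/10⌋ = 3 → D.
Square: lon ⌊6.13922/2⌋ = 3; lat ⌊5.94288/1⌋ = 5.
Subsquare: lon ⌊0.13922/0.0833333⌋ = 1 → b; lat ⌊0.94288/0.0416667⌋ = 22 → w.
Extended square: lon ⌊0.05588/0.00833333⌋ = 6; lat ⌊0.02622/0.00416667⌋ = 6.

CD35bw66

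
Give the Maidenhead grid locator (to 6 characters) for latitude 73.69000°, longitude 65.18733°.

MQ23oq

Offset from 180°W / 90°S: lon 245.1873°, lat 163.6900°.
Field: lon ⌊245.1873/20⌋ = 12 → M; lat ⌊163.6900/10⌋ = 16 → Q.
Square: lon ⌊5.1873/2⌋ = 2; lat ⌊3.6900/1⌋ = 3.
Subsquare: lon ⌊1.1873/0.0833333⌋ = 14 → o; lat ⌊0.6900/0.0416667⌋ = 16 → q.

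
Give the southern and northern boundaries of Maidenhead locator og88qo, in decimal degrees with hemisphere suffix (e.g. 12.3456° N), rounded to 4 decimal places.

21.4167° S, 21.3750° S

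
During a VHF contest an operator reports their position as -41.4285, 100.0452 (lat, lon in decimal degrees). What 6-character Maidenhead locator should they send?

Add 180° to longitude and 90° to latitude: 280.0452, 48.5715.
Field: 280.0452/20 → 14 → O, 48.5715/10 → 4 → E; chars OE.
Square: 0.0452/2 → 0, 8.5715/1 → 8; chars 08.
Subsquare: 0.0452/0.0833333 → 0 → a, 0.5715/0.0416667 → 13 → n; chars an.

OE08an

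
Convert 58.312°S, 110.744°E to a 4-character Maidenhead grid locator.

Add 180° to longitude and 90° to latitude: 290.74, 31.69.
Field (20°×10°, letters A–R): lon ⌊290.74/20⌋ = 14 → O; lat ⌊31.69/10⌋ = 3 → D.
Square (2°×1°, digits 0–9): lon ⌊10.74/2⌋ = 5; lat ⌊1.69/1⌋ = 1.

OD51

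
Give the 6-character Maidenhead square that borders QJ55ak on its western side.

Longitude subsquare a = 0; −1 → -1, wraps to 23 = x, carry into square.
Longitude square 5; −1 → 4.
The latitude characters are unchanged.

QJ45xk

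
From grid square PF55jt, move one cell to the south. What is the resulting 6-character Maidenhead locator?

PF55js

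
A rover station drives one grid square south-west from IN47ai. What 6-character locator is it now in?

IN37xh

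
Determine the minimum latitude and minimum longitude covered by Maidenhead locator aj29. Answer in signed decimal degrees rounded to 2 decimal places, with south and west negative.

Field A=0, J=9: +0·20° lon, +9·10° lat → SW at lon -180°, lat 0°.
Square 2, 9: +2·2° lon, +9·1° lat → SW at lon -176°, lat 9°.
latitude 9.00, longitude -176.00.

9.00, -176.00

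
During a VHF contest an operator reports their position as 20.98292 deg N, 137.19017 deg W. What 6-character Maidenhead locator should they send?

Add 180° to longitude and 90° to latitude: 42.8098, 110.9829.
Field (20°×10°, letters A–R): 42.8098/20 → 2 → C, 110.9829/10 → 11 → L; chars CL.
Square (2°×1°, digits 0–9): 2.8098/2 → 1, 0.9829/1 → 0; chars 10.
Subsquare (5′×2.5′, letters a–x): 0.8098/0.0833333 → 9 → j, 0.9829/0.0416667 → 23 → x; chars jx.

CL10jx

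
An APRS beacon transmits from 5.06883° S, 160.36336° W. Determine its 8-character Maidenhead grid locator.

Shift to the Maidenhead origin (180°W, 90°S): lon 19.63664, lat 84.93117.
Field: lon ⌊19.63664/20⌋ = 0 → A; lat ⌊84.93117/10⌋ = 8 → I.
Square: lon ⌊19.63664/2⌋ = 9; lat ⌊4.93117/1⌋ = 4.
Subsquare: lon ⌊1.63664/0.0833333⌋ = 19 → t; lat ⌊0.93117/0.0416667⌋ = 22 → w.
Extended square: lon ⌊0.05331/0.00833333⌋ = 6; lat ⌊0.01450/0.00416667⌋ = 3.

AI94tw63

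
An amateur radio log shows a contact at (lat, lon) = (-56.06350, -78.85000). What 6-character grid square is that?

FD03nw

Offset from 180°W / 90°S: lon 101.1500°, lat 33.9365°.
Field (20°×10°, letters A–R): lon ⌊101.1500/20⌋ = 5 → F; lat ⌊33.9365/10⌋ = 3 → D.
Square (2°×1°, digits 0–9): lon ⌊1.1500/2⌋ = 0; lat ⌊3.9365/1⌋ = 3.
Subsquare (5′×2.5′, letters a–x): lon ⌊1.1500/0.0833333⌋ = 13 → n; lat ⌊0.9365/0.0416667⌋ = 22 → w.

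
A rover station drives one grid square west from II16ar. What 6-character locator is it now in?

II06xr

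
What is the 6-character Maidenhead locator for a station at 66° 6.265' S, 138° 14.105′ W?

Offset from 180°W / 90°S: lon 41.7649°, lat 23.8956°.
Field: 41.7649/20 → 2 → C, 23.8956/10 → 2 → C; chars CC.
Square: 1.7649/2 → 0, 3.8956/1 → 3; chars 03.
Subsquare: 1.7649/0.0833333 → 21 → v, 0.8956/0.0416667 → 21 → v; chars vv.

CC03vv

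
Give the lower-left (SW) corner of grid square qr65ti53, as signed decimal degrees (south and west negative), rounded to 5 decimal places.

85.34583, 153.62500

Field Q=16, R=17: +16·20° lon, +17·10° lat → SW at lon 140°, lat 80°.
Square 6, 5: +6·2° lon, +5·1° lat → SW at lon 152°, lat 85°.
Subsquare t=19, i=8: +19·0.0833333° lon, +8·0.0416667° lat → SW at lon 153.583°, lat 85.3333°.
Extended square 5, 3: +5·0.00833333° lon, +3·0.00416667° lat → SW at lon 153.625°, lat 85.3458°.
latitude 85.34583, longitude 153.62500.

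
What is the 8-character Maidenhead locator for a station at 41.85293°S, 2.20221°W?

IE88vd55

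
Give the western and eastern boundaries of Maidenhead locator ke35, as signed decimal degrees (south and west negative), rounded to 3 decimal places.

Field K=10, E=4: +10·20° lon, +4·10° lat → SW at lon 20°, lat -50°.
Square 3, 5: +3·2° lon, +5·1° lat → SW at lon 26°, lat -45°.
Cell spans 2° lon × 1° lat.
west 26.000, east 28.000.

26.000, 28.000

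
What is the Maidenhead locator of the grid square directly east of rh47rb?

RH47sb

Longitude subsquare r = 17; +1 → 18 = s.
The latitude characters are unchanged.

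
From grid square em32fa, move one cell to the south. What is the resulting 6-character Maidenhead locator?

EM31fx

Latitude subsquare a = 0; −1 → -1, wraps to 23 = x, carry into square.
Latitude square 2; −1 → 1.
The longitude characters are unchanged.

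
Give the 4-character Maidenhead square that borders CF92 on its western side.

CF82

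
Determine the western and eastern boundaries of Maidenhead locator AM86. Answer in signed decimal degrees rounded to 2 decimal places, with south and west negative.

-164.00, -162.00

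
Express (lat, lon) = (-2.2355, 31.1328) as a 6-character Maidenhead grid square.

KI57ns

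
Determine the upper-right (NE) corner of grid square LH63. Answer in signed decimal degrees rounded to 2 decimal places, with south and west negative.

-16.00, 54.00

Field L=11, H=7: +11·20° lon, +7·10° lat → SW at lon 40°, lat -20°.
Square 6, 3: +6·2° lon, +3·1° lat → SW at lon 52°, lat -17°.
Cell spans 2° lon × 1° lat. NE corner is SW corner plus one full cell.
latitude -16.00, longitude 54.00.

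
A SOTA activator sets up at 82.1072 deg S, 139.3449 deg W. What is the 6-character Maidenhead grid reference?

CA07hv

Offset from 180°W / 90°S: lon 40.6551°, lat 7.8928°.
Field: lon ⌊40.6551/20⌋ = 2 → C; lat ⌊7.8928/10⌋ = 0 → A.
Square: lon ⌊0.6551/2⌋ = 0; lat ⌊7.8928/1⌋ = 7.
Subsquare: lon ⌊0.6551/0.0833333⌋ = 7 → h; lat ⌊0.8928/0.0416667⌋ = 21 → v.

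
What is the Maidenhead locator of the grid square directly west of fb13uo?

FB13to

Longitude subsquare u = 20; −1 → 19 = t.
The latitude characters are unchanged.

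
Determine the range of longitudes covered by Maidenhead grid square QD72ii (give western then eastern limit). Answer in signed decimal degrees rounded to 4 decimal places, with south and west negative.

Field Q=16, D=3: +16·20° lon, +3·10° lat → SW at lon 140°, lat -60°.
Square 7, 2: +7·2° lon, +2·1° lat → SW at lon 154°, lat -58°.
Subsquare i=8, i=8: +8·0.0833333° lon, +8·0.0416667° lat → SW at lon 154.667°, lat -57.6667°.
Cell spans 0.0833333° lon × 0.0416667° lat.
west 154.6667, east 154.7500.

154.6667, 154.7500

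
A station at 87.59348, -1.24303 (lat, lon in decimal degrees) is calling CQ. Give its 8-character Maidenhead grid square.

Add 180° to longitude and 90° to latitude: 178.75697, 177.59348.
Field: 178.75697/20 → 8 → I, 177.59348/10 → 17 → R; chars IR.
Square: 18.75697/2 → 9, 7.59348/1 → 7; chars 97.
Subsquare: 0.75697/0.0833333 → 9 → j, 0.59348/0.0416667 → 14 → o; chars jo.
Extended square: 0.00697/0.00833333 → 0, 0.01015/0.00416667 → 2; chars 02.

IR97jo02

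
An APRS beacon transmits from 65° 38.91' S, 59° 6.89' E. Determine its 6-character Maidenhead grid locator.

Shift to the Maidenhead origin (180°W, 90°S): lon 239.1148, lat 24.3515.
Field (20°×10°, letters A–R): 239.1148/20 → 11 → L, 24.3515/10 → 2 → C; chars LC.
Square (2°×1°, digits 0–9): 19.1148/2 → 9, 4.3515/1 → 4; chars 94.
Subsquare (5′×2.5′, letters a–x): 1.1148/0.0833333 → 13 → n, 0.3515/0.0416667 → 8 → i; chars ni.

LC94ni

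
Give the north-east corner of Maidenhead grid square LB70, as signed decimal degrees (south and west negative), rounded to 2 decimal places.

Field L=11, B=1: +11·20° lon, +1·10° lat → SW at lon 40°, lat -80°.
Square 7, 0: +7·2° lon, +0·1° lat → SW at lon 54°, lat -80°.
Cell spans 2° lon × 1° lat. NE corner is SW corner plus one full cell.
latitude -79.00, longitude 56.00.

-79.00, 56.00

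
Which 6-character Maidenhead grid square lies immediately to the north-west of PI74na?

Longitude subsquare n = 13; −1 → 12 = m.
Latitude subsquare a = 0; +1 → 1 = b.

PI74mb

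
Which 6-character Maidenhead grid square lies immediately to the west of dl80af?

DL70xf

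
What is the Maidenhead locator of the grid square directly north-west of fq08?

Longitude square 0; −1 → -1, wraps to 9, carry into field.
Longitude field F = 5; −1 → 4 = E.
Latitude square 8; +1 → 9.

EQ99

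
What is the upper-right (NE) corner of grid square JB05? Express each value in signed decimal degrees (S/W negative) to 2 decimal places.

-74.00, 2.00

Field J=9, B=1: +9·20° lon, +1·10° lat → SW at lon 0°, lat -80°.
Square 0, 5: +0·2° lon, +5·1° lat → SW at lon 0°, lat -75°.
Cell spans 2° lon × 1° lat. NE corner is SW corner plus one full cell.
latitude -74.00, longitude 2.00.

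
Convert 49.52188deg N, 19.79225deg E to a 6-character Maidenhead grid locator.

JN99vm

Shift to the Maidenhead origin (180°W, 90°S): lon 199.7922, lat 139.5219.
Field: lon ⌊199.7922/20⌋ = 9 → J; lat ⌊139.5219/10⌋ = 13 → N.
Square: lon ⌊19.7922/2⌋ = 9; lat ⌊9.5219/1⌋ = 9.
Subsquare: lon ⌊1.7922/0.0833333⌋ = 21 → v; lat ⌊0.5219/0.0416667⌋ = 12 → m.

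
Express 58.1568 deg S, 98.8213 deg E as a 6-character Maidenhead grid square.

ND91ju

Shift to the Maidenhead origin (180°W, 90°S): lon 278.8213, lat 31.8432.
Field: lon ⌊278.8213/20⌋ = 13 → N; lat ⌊31.8432/10⌋ = 3 → D.
Square: lon ⌊18.8213/2⌋ = 9; lat ⌊1.8432/1⌋ = 1.
Subsquare: lon ⌊0.8213/0.0833333⌋ = 9 → j; lat ⌊0.8432/0.0416667⌋ = 20 → u.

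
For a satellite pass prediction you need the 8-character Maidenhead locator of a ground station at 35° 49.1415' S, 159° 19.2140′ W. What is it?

BF04ie13

Offset from 180°W / 90°S: lon 20.67977°, lat 54.18097°.
Field: 20.67977/20 → 1 → B, 54.18097/10 → 5 → F; chars BF.
Square: 0.67977/2 → 0, 4.18097/1 → 4; chars 04.
Subsquare: 0.67977/0.0833333 → 8 → i, 0.18097/0.0416667 → 4 → e; chars ie.
Extended square: 0.01310/0.00833333 → 1, 0.01431/0.00416667 → 3; chars 13.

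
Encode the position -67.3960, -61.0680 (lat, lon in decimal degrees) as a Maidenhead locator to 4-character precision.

FC92

Shift to the Maidenhead origin (180°W, 90°S): lon 118.93, lat 22.60.
Field: lon ⌊118.93/20⌋ = 5 → F; lat ⌊22.60/10⌋ = 2 → C.
Square: lon ⌊18.93/2⌋ = 9; lat ⌊2.60/1⌋ = 2.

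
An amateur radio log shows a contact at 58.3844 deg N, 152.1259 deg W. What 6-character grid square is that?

Offset from 180°W / 90°S: lon 27.8741°, lat 148.3844°.
Field: lon ⌊27.8741/20⌋ = 1 → B; lat ⌊148.3844/10⌋ = 14 → O.
Square: lon ⌊7.8741/2⌋ = 3; lat ⌊8.3844/1⌋ = 8.
Subsquare: lon ⌊1.8741/0.0833333⌋ = 22 → w; lat ⌊0.3844/0.0416667⌋ = 9 → j.

BO38wj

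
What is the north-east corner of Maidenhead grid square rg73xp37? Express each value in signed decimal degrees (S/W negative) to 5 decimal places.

-26.34167, 175.95000

Field R=17, G=6: +17·20° lon, +6·10° lat → SW at lon 160°, lat -30°.
Square 7, 3: +7·2° lon, +3·1° lat → SW at lon 174°, lat -27°.
Subsquare x=23, p=15: +23·0.0833333° lon, +15·0.0416667° lat → SW at lon 175.917°, lat -26.375°.
Extended square 3, 7: +3·0.00833333° lon, +7·0.00416667° lat → SW at lon 175.942°, lat -26.3458°.
Cell spans 0.00833333° lon × 0.00416667° lat. NE corner is SW corner plus one full cell.
latitude -26.34167, longitude 175.95000.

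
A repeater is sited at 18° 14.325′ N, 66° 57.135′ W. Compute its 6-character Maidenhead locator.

FK68mf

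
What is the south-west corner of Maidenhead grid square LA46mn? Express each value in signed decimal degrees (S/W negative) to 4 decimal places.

Field L=11, A=0: +11·20° lon, +0·10° lat → SW at lon 40°, lat -90°.
Square 4, 6: +4·2° lon, +6·1° lat → SW at lon 48°, lat -84°.
Subsquare m=12, n=13: +12·0.0833333° lon, +13·0.0416667° lat → SW at lon 49°, lat -83.4583°.
latitude -83.4583, longitude 49.0000.

-83.4583, 49.0000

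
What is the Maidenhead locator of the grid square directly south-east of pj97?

QJ06

Longitude square 9; +1 → 10, wraps to 0, carry into field.
Longitude field P = 15; +1 → 16 = Q.
Latitude square 7; −1 → 6.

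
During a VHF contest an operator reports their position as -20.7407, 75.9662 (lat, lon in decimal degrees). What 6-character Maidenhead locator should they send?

MG79xg

Shift to the Maidenhead origin (180°W, 90°S): lon 255.9662, lat 69.2593.
Field: lon ⌊255.9662/20⌋ = 12 → M; lat ⌊69.2593/10⌋ = 6 → G.
Square: lon ⌊15.9662/2⌋ = 7; lat ⌊9.2593/1⌋ = 9.
Subsquare: lon ⌊1.9662/0.0833333⌋ = 23 → x; lat ⌊0.2593/0.0416667⌋ = 6 → g.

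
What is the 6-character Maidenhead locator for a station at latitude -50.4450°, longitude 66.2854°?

MD39dn

Offset from 180°W / 90°S: lon 246.2854°, lat 39.5550°.
Field: lon ⌊246.2854/20⌋ = 12 → M; lat ⌊39.5550/10⌋ = 3 → D.
Square: lon ⌊6.2854/2⌋ = 3; lat ⌊9.5550/1⌋ = 9.
Subsquare: lon ⌊0.2854/0.0833333⌋ = 3 → d; lat ⌊0.5550/0.0416667⌋ = 13 → n.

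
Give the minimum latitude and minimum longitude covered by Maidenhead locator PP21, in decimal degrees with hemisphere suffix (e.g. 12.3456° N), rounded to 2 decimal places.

Field P=15, P=15: +15·20° lon, +15·10° lat → SW at lon 120°, lat 60°.
Square 2, 1: +2·2° lon, +1·1° lat → SW at lon 124°, lat 61°.
latitude 61.00° N, longitude 124.00° E.

61.00° N, 124.00° E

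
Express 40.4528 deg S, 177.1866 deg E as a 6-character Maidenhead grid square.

Offset from 180°W / 90°S: lon 357.1866°, lat 49.5472°.
Field: lon ⌊357.1866/20⌋ = 17 → R; lat ⌊49.5472/10⌋ = 4 → E.
Square: lon ⌊17.1866/2⌋ = 8; lat ⌊9.5472/1⌋ = 9.
Subsquare: lon ⌊1.1866/0.0833333⌋ = 14 → o; lat ⌊0.5472/0.0416667⌋ = 13 → n.

RE89on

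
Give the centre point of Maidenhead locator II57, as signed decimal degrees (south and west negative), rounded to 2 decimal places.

Field I=8, I=8: +8·20° lon, +8·10° lat → SW at lon -20°, lat -10°.
Square 5, 7: +5·2° lon, +7·1° lat → SW at lon -10°, lat -3°.
Cell spans 2° lon × 1° lat. Centre is SW corner plus half of each.
latitude -2.50, longitude -9.00.

-2.50, -9.00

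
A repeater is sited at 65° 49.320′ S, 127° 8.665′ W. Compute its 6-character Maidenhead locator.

CC64ke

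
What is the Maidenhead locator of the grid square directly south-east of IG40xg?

IG50af

Longitude subsquare x = 23; +1 → 24, wraps to 0 = a, carry into square.
Longitude square 4; +1 → 5.
Latitude subsquare g = 6; −1 → 5 = f.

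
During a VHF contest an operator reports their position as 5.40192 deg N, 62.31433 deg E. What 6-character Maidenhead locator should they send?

Offset from 180°W / 90°S: lon 242.3143°, lat 95.4019°.
Field (20°×10°, letters A–R): 242.3143/20 → 12 → M, 95.4019/10 → 9 → J; chars MJ.
Square (2°×1°, digits 0–9): 2.3143/2 → 1, 5.4019/1 → 5; chars 15.
Subsquare (5′×2.5′, letters a–x): 0.3143/0.0833333 → 3 → d, 0.4019/0.0416667 → 9 → j; chars dj.

MJ15dj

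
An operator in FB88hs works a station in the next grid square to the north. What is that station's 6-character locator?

Latitude subsquare s = 18; +1 → 19 = t.
The longitude characters are unchanged.

FB88ht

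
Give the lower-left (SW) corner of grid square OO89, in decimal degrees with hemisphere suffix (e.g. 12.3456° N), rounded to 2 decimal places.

59.00° N, 116.00° E

Field O=14, O=14: +14·20° lon, +14·10° lat → SW at lon 100°, lat 50°.
Square 8, 9: +8·2° lon, +9·1° lat → SW at lon 116°, lat 59°.
latitude 59.00° N, longitude 116.00° E.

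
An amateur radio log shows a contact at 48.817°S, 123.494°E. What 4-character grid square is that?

PE11

Add 180° to longitude and 90° to latitude: 303.49, 41.18.
Field: 303.49/20 → 15 → P, 41.18/10 → 4 → E; chars PE.
Square: 3.49/2 → 1, 1.18/1 → 1; chars 11.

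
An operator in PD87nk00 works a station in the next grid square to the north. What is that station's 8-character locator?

PD87nk01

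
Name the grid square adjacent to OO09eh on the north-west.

OO09di

Longitude subsquare e = 4; −1 → 3 = d.
Latitude subsquare h = 7; +1 → 8 = i.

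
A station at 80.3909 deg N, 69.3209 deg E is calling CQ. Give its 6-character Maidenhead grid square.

MR40pj

Add 180° to longitude and 90° to latitude: 249.3209, 170.3909.
Field (20°×10°, letters A–R): 249.3209/20 → 12 → M, 170.3909/10 → 17 → R; chars MR.
Square (2°×1°, digits 0–9): 9.3209/2 → 4, 0.3909/1 → 0; chars 40.
Subsquare (5′×2.5′, letters a–x): 1.3209/0.0833333 → 15 → p, 0.3909/0.0416667 → 9 → j; chars pj.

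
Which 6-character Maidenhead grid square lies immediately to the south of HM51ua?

HM50ux

Latitude subsquare a = 0; −1 → -1, wraps to 23 = x, carry into square.
Latitude square 1; −1 → 0.
The longitude characters are unchanged.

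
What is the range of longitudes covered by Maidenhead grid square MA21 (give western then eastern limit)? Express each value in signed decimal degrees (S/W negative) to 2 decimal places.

Field M=12, A=0: +12·20° lon, +0·10° lat → SW at lon 60°, lat -90°.
Square 2, 1: +2·2° lon, +1·1° lat → SW at lon 64°, lat -89°.
Cell spans 2° lon × 1° lat.
west 64.00, east 66.00.

64.00, 66.00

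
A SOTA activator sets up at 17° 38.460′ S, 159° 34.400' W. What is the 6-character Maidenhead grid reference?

BH02fi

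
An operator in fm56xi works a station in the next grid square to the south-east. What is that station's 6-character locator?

FM66ah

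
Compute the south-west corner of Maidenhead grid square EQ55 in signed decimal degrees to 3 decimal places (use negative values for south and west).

Field E=4, Q=16: +4·20° lon, +16·10° lat → SW at lon -100°, lat 70°.
Square 5, 5: +5·2° lon, +5·1° lat → SW at lon -90°, lat 75°.
latitude 75.000, longitude -90.000.

75.000, -90.000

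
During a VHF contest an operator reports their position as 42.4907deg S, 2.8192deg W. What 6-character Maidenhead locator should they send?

IE87om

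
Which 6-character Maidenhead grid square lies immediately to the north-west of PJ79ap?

PJ69xq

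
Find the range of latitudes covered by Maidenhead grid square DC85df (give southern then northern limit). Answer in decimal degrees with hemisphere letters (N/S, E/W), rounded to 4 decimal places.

Field D=3, C=2: +3·20° lon, +2·10° lat → SW at lon -120°, lat -70°.
Square 8, 5: +8·2° lon, +5·1° lat → SW at lon -104°, lat -65°.
Subsquare d=3, f=5: +3·0.0833333° lon, +5·0.0416667° lat → SW at lon -103.75°, lat -64.7917°.
Cell spans 0.0833333° lon × 0.0416667° lat.
south 64.7917° S, north 64.7500° S.

64.7917° S, 64.7500° S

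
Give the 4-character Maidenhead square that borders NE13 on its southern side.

Latitude square 3; −1 → 2.
The longitude characters are unchanged.

NE12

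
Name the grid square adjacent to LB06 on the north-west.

KB97

Longitude square 0; −1 → -1, wraps to 9, carry into field.
Longitude field L = 11; −1 → 10 = K.
Latitude square 6; +1 → 7.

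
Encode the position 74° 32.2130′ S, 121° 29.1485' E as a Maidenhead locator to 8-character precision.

Offset from 180°W / 90°S: lon 301.48581°, lat 15.46312°.
Field: 301.48581/20 → 15 → P, 15.46312/10 → 1 → B; chars PB.
Square: 1.48581/2 → 0, 5.46312/1 → 5; chars 05.
Subsquare: 1.48581/0.0833333 → 17 → r, 0.46312/0.0416667 → 11 → l; chars rl.
Extended square: 0.06914/0.00833333 → 8, 0.00478/0.00416667 → 1; chars 81.

PB05rl81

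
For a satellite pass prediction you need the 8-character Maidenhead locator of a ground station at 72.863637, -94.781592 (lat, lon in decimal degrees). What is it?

EQ22ou67

Add 180° to longitude and 90° to latitude: 85.21841, 162.86364.
Field: lon ⌊85.21841/20⌋ = 4 → E; lat ⌊162.86364/10⌋ = 16 → Q.
Square: lon ⌊5.21841/2⌋ = 2; lat ⌊2.86364/1⌋ = 2.
Subsquare: lon ⌊1.21841/0.0833333⌋ = 14 → o; lat ⌊0.86364/0.0416667⌋ = 20 → u.
Extended square: lon ⌊0.05174/0.00833333⌋ = 6; lat ⌊0.03030/0.00416667⌋ = 7.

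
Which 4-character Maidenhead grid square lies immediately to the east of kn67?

KN77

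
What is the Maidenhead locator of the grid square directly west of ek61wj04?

Longitude extended square 0; −1 → -1, wraps to 9, carry into subsquare.
Longitude subsquare w = 22; −1 → 21 = v.
The latitude characters are unchanged.

EK61vj94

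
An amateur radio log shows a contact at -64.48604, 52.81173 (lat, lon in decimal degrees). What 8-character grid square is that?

LC65jm73

Offset from 180°W / 90°S: lon 232.81173°, lat 25.51396°.
Field (20°×10°, letters A–R): lon ⌊232.81173/20⌋ = 11 → L; lat ⌊25.51396/10⌋ = 2 → C.
Square (2°×1°, digits 0–9): lon ⌊12.81173/2⌋ = 6; lat ⌊5.51396/1⌋ = 5.
Subsquare (5′×2.5′, letters a–x): lon ⌊0.81173/0.0833333⌋ = 9 → j; lat ⌊0.51396/0.0416667⌋ = 12 → m.
Extended square (30″×15″, digits 0–9): lon ⌊0.06173/0.00833333⌋ = 7; lat ⌊0.01396/0.00416667⌋ = 3.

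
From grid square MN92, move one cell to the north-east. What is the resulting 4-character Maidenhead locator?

Longitude square 9; +1 → 10, wraps to 0, carry into field.
Longitude field M = 12; +1 → 13 = N.
Latitude square 2; +1 → 3.

NN03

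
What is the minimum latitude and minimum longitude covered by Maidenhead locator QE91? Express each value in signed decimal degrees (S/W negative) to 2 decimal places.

Field Q=16, E=4: +16·20° lon, +4·10° lat → SW at lon 140°, lat -50°.
Square 9, 1: +9·2° lon, +1·1° lat → SW at lon 158°, lat -49°.
latitude -49.00, longitude 158.00.

-49.00, 158.00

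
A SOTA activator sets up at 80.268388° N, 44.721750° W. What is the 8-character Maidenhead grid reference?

GR70pg34

Add 180° to longitude and 90° to latitude: 135.27825, 170.26839.
Field: lon ⌊135.27825/20⌋ = 6 → G; lat ⌊170.26839/10⌋ = 17 → R.
Square: lon ⌊15.27825/2⌋ = 7; lat ⌊0.26839/1⌋ = 0.
Subsquare: lon ⌊1.27825/0.0833333⌋ = 15 → p; lat ⌊0.26839/0.0416667⌋ = 6 → g.
Extended square: lon ⌊0.02825/0.00833333⌋ = 3; lat ⌊0.01839/0.00416667⌋ = 4.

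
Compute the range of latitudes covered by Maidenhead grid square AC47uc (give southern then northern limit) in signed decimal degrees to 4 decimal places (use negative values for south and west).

-62.9167, -62.8750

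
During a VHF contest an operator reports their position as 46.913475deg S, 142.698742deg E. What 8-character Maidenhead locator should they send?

QE13ic30

Shift to the Maidenhead origin (180°W, 90°S): lon 322.69874, lat 43.08653.
Field: lon ⌊322.69874/20⌋ = 16 → Q; lat ⌊43.08653/10⌋ = 4 → E.
Square: lon ⌊2.69874/2⌋ = 1; lat ⌊3.08653/1⌋ = 3.
Subsquare: lon ⌊0.69874/0.0833333⌋ = 8 → i; lat ⌊0.08653/0.0416667⌋ = 2 → c.
Extended square: lon ⌊0.03208/0.00833333⌋ = 3; lat ⌊0.00319/0.00416667⌋ = 0.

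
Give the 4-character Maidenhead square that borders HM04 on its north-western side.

Longitude square 0; −1 → -1, wraps to 9, carry into field.
Longitude field H = 7; −1 → 6 = G.
Latitude square 4; +1 → 5.

GM95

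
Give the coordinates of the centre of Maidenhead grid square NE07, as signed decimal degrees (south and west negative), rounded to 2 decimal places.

Field N=13, E=4: +13·20° lon, +4·10° lat → SW at lon 80°, lat -50°.
Square 0, 7: +0·2° lon, +7·1° lat → SW at lon 80°, lat -43°.
Cell spans 2° lon × 1° lat. Centre is SW corner plus half of each.
latitude -42.50, longitude 81.00.

-42.50, 81.00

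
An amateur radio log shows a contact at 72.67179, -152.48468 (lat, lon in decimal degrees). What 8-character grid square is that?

Shift to the Maidenhead origin (180°W, 90°S): lon 27.51532, lat 162.67179.
Field: 27.51532/20 → 1 → B, 162.67179/10 → 16 → Q; chars BQ.
Square: 7.51532/2 → 3, 2.67179/1 → 2; chars 32.
Subsquare: 1.51532/0.0833333 → 18 → s, 0.67179/0.0416667 → 16 → q; chars sq.
Extended square: 0.01532/0.00833333 → 1, 0.00512/0.00416667 → 1; chars 11.

BQ32sq11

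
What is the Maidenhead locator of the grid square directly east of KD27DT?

KD27et

Longitude subsquare d = 3; +1 → 4 = e.
The latitude characters are unchanged.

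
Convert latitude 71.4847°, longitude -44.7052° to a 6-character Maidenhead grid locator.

Offset from 180°W / 90°S: lon 135.2948°, lat 161.4847°.
Field: 135.2948/20 → 6 → G, 161.4847/10 → 16 → Q; chars GQ.
Square: 15.2948/2 → 7, 1.4847/1 → 1; chars 71.
Subsquare: 1.2948/0.0833333 → 15 → p, 0.4847/0.0416667 → 11 → l; chars pl.

GQ71pl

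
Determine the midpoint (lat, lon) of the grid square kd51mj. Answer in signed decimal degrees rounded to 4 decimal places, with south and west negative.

-58.6042, 31.0417

Field K=10, D=3: +10·20° lon, +3·10° lat → SW at lon 20°, lat -60°.
Square 5, 1: +5·2° lon, +1·1° lat → SW at lon 30°, lat -59°.
Subsquare m=12, j=9: +12·0.0833333° lon, +9·0.0416667° lat → SW at lon 31°, lat -58.625°.
Cell spans 0.0833333° lon × 0.0416667° lat. Centre is SW corner plus half of each.
latitude -58.6042, longitude 31.0417.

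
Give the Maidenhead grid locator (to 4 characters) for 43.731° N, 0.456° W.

IN93

Offset from 180°W / 90°S: lon 179.54°, lat 133.73°.
Field: lon ⌊179.54/20⌋ = 8 → I; lat ⌊133.73/10⌋ = 13 → N.
Square: lon ⌊19.54/2⌋ = 9; lat ⌊3.73/1⌋ = 3.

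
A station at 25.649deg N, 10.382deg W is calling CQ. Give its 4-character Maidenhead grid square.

IL45

Add 180° to longitude and 90° to latitude: 169.62, 115.65.
Field: lon ⌊169.62/20⌋ = 8 → I; lat ⌊115.65/10⌋ = 11 → L.
Square: lon ⌊9.62/2⌋ = 4; lat ⌊5.65/1⌋ = 5.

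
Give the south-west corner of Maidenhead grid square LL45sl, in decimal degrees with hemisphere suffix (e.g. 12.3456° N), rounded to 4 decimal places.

25.4583° N, 49.5000° E

Field L=11, L=11: +11·20° lon, +11·10° lat → SW at lon 40°, lat 20°.
Square 4, 5: +4·2° lon, +5·1° lat → SW at lon 48°, lat 25°.
Subsquare s=18, l=11: +18·0.0833333° lon, +11·0.0416667° lat → SW at lon 49.5°, lat 25.4583°.
latitude 25.4583° N, longitude 49.5000° E.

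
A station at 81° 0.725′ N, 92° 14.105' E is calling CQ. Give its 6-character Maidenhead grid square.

NR61ca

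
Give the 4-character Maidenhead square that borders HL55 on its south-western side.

Longitude square 5; −1 → 4.
Latitude square 5; −1 → 4.

HL44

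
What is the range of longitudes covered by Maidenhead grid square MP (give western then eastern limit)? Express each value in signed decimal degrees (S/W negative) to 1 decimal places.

60.0, 80.0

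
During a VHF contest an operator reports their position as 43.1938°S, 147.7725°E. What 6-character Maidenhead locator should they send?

QE36vt

Offset from 180°W / 90°S: lon 327.7725°, lat 46.8062°.
Field (20°×10°, letters A–R): lon ⌊327.7725/20⌋ = 16 → Q; lat ⌊46.8062/10⌋ = 4 → E.
Square (2°×1°, digits 0–9): lon ⌊7.7725/2⌋ = 3; lat ⌊6.8062/1⌋ = 6.
Subsquare (5′×2.5′, letters a–x): lon ⌊1.7725/0.0833333⌋ = 21 → v; lat ⌊0.8062/0.0416667⌋ = 19 → t.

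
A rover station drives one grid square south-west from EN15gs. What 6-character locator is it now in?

EN15fr

Longitude subsquare g = 6; −1 → 5 = f.
Latitude subsquare s = 18; −1 → 17 = r.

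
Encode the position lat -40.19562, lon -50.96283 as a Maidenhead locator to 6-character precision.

Offset from 180°W / 90°S: lon 129.0372°, lat 49.8044°.
Field (20°×10°, letters A–R): lon ⌊129.0372/20⌋ = 6 → G; lat ⌊49.8044/10⌋ = 4 → E.
Square (2°×1°, digits 0–9): lon ⌊9.0372/2⌋ = 4; lat ⌊9.8044/1⌋ = 9.
Subsquare (5′×2.5′, letters a–x): lon ⌊1.0372/0.0833333⌋ = 12 → m; lat ⌊0.8044/0.0416667⌋ = 19 → t.

GE49mt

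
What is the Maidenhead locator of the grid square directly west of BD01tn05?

BD01sn95

Longitude extended square 0; −1 → -1, wraps to 9, carry into subsquare.
Longitude subsquare t = 19; −1 → 18 = s.
The latitude characters are unchanged.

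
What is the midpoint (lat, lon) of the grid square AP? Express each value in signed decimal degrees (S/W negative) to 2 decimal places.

65.00, -170.00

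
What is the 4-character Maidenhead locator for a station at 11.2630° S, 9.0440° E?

Add 180° to longitude and 90° to latitude: 189.04, 78.74.
Field: lon ⌊189.04/20⌋ = 9 → J; lat ⌊78.74/10⌋ = 7 → H.
Square: lon ⌊9.04/2⌋ = 4; lat ⌊8.74/1⌋ = 8.

JH48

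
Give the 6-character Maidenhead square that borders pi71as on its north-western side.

PI61xt

Longitude subsquare a = 0; −1 → -1, wraps to 23 = x, carry into square.
Longitude square 7; −1 → 6.
Latitude subsquare s = 18; +1 → 19 = t.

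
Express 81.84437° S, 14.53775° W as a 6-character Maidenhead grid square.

IA28rd

Add 180° to longitude and 90° to latitude: 165.4623, 8.1556.
Field: lon ⌊165.4623/20⌋ = 8 → I; lat ⌊8.1556/10⌋ = 0 → A.
Square: lon ⌊5.4623/2⌋ = 2; lat ⌊8.1556/1⌋ = 8.
Subsquare: lon ⌊1.4623/0.0833333⌋ = 17 → r; lat ⌊0.1556/0.0416667⌋ = 3 → d.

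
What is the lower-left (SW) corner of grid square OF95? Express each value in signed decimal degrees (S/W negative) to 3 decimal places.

Field O=14, F=5: +14·20° lon, +5·10° lat → SW at lon 100°, lat -40°.
Square 9, 5: +9·2° lon, +5·1° lat → SW at lon 118°, lat -35°.
latitude -35.000, longitude 118.000.

-35.000, 118.000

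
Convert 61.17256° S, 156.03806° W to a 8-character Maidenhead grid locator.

BC18xt58

Offset from 180°W / 90°S: lon 23.96194°, lat 28.82744°.
Field (20°×10°, letters A–R): 23.96194/20 → 1 → B, 28.82744/10 → 2 → C; chars BC.
Square (2°×1°, digits 0–9): 3.96194/2 → 1, 8.82744/1 → 8; chars 18.
Subsquare (5′×2.5′, letters a–x): 1.96194/0.0833333 → 23 → x, 0.82744/0.0416667 → 19 → t; chars xt.
Extended square (30″×15″, digits 0–9): 0.04527/0.00833333 → 5, 0.03577/0.00416667 → 8; chars 58.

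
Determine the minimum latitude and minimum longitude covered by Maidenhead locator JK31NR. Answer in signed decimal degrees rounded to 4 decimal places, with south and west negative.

Field J=9, K=10: +9·20° lon, +10·10° lat → SW at lon 0°, lat 10°.
Square 3, 1: +3·2° lon, +1·1° lat → SW at lon 6°, lat 11°.
Subsquare n=13, r=17: +13·0.0833333° lon, +17·0.0416667° lat → SW at lon 7.08333°, lat 11.7083°.
latitude 11.7083, longitude 7.0833.

11.7083, 7.0833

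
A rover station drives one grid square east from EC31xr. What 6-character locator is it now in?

EC41ar

Longitude subsquare x = 23; +1 → 24, wraps to 0 = a, carry into square.
Longitude square 3; +1 → 4.
The latitude characters are unchanged.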